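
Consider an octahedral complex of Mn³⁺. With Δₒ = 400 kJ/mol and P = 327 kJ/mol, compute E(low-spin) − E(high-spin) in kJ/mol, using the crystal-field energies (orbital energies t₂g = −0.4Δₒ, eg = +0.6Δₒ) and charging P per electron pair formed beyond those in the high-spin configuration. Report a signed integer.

-73

Mn is in group 7, so Mn³⁺ is d⁴ (7 − 3 = 4).
High-spin: t₂g³ eg¹, CFSE = -0.6Δₒ = -240 kJ/mol.
For low-spin the configuration is t₂g⁴ eg⁰: orbital energy -1.6 × 400 = -640 kJ/mol, and 1 additional pair relative to high-spin adds 327 kJ/mol, giving -313 kJ/mol.
Thus E(LS) − E(HS) = -73 kJ/mol.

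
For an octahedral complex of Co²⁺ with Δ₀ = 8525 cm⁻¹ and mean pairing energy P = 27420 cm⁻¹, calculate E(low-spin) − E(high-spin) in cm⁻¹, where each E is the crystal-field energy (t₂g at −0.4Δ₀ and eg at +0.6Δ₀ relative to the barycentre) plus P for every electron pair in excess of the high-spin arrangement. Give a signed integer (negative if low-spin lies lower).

Co²⁺: group 9, so d-count = 9 − 2 = 7.
High-spin d⁷ fills as t₂g⁵ eg² with CFSE 5(−0.4) + 2(+0.6) = -0.8Δ₀ = -6820 cm⁻¹.
For low-spin the configuration is t₂g⁶ eg¹: orbital energy -1.8 × 8525 = -15345 cm⁻¹, and 1 additional pair relative to high-spin adds 27420 cm⁻¹, giving 12075 cm⁻¹.
The difference is 12075 − (-6820) = 18895 cm⁻¹, so high-spin lies lower.

18895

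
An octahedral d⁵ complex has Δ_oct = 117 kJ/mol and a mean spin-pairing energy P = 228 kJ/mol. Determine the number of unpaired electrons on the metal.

With Δ_oct < P the complex is high-spin.
Filling d⁵ accordingly: t2g^3 e_g^2.
Unpaired electrons: 5.

5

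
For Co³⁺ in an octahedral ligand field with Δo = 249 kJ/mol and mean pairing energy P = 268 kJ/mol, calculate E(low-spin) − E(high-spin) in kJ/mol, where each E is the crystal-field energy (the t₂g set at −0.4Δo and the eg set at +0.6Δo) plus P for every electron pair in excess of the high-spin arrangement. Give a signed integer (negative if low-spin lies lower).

Co is in group 9, so Co³⁺ is d⁶ (9 − 3 = 6).
High-spin: t₂g⁴ eg², CFSE = -0.4Δo = -100 kJ/mol.
Low-spin t₂g⁶ eg⁰ gives -2.4Δo = -598 kJ/mol, but forming 2 extra pairs costs 2P = 536 kJ/mol, so E(LS) = -598 + 536 = -62 kJ/mol.
The difference is -62 − (-100) = 38 kJ/mol, so high-spin lies lower.

38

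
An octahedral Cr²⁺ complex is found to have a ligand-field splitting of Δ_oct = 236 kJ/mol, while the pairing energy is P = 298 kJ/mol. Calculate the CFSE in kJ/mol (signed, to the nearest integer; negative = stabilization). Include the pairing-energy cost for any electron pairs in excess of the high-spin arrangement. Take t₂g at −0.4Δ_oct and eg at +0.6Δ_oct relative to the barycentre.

Cr sits in group 6; removing 2 electrons leaves Cr²⁺ with 6 − 2 = 4 d electrons.
Since Δ_oct = 236 kJ/mol < P = 298 kJ/mol, the complex adopts the high-spin configuration.
Configuration: t₂g³ eg¹.
Orbital CFSE = -0.6Δ_oct = -0.6 × 236 = -142 kJ/mol.
High-spin has no excess pairs, so no pairing correction applies.

-142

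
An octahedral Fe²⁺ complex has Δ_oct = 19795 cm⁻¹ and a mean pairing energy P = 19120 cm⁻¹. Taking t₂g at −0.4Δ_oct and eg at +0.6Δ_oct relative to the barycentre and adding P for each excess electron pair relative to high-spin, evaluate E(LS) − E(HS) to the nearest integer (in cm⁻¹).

-1350

Fe is in group 8, so Fe²⁺ is d⁶ (8 − 2 = 6).
In the high-spin limit (t₂g⁴ eg²) the orbital term is -0.4Δ_oct = -7918 cm⁻¹, with no excess pairing.
Low-spin: t₂g⁶ eg⁰, orbital CFSE = -2.4Δ_oct = -47508 cm⁻¹; plus 2 excess pairs × P = +38240 cm⁻¹; total -9268 cm⁻¹.
Thus E(LS) − E(HS) = -1350 cm⁻¹.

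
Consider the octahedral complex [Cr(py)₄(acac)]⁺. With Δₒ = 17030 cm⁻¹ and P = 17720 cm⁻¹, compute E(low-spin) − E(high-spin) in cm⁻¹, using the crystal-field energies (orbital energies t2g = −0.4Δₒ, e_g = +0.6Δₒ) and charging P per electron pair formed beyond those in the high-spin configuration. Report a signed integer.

690

Ligand charges: 4×(+0) from py and 1×(-1) from acac⁻ sum to -1; with overall charge +1, Cr is +2.
Group 6 minus oxidation state +2 gives a d⁴ configuration for Cr²⁺.
High-spin: t2g^3 e_g^1, CFSE = -0.6Δₒ = -10218 cm⁻¹.
Low-spin: t2g^4 e_g^0, orbital CFSE = -1.6Δₒ = -27248 cm⁻¹; plus 1 excess pair × P = +17720 cm⁻¹; total -9528 cm⁻¹.
Thus E(LS) − E(HS) = 690 cm⁻¹.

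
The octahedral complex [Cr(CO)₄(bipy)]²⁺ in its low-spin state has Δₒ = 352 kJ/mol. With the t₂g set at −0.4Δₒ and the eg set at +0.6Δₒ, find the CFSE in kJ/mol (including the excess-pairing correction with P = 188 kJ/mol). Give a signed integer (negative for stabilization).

Ligand charges: 4×(+0) from CO and 1×(+0) from bipy sum to +0; with overall charge +2, Cr is +2.
Group 6 minus oxidation state +2 gives a d⁴ configuration for Cr²⁺.
The d⁴ electrons fill as t₂g⁴ eg⁰.
Orbital CFSE = 4(-0.4) + 0(0.6) = -1.6Δₒ = -1.6 × 352 = -563 kJ/mol.
Pairing penalty: 1 pair vs 0 in the high-spin reference → 1 extra × P = 188 kJ/mol.
Combining: -563 + 188 = -375 kJ/mol.

-375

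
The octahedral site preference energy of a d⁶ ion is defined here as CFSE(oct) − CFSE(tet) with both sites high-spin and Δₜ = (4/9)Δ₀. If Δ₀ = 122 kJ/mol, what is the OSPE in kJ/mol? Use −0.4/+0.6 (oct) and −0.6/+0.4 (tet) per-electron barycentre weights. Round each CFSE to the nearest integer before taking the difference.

In an octahedral site d⁶ (HS) is t2g^4 e_g^2, giving CFSE(oct) = -0.4Δ₀ = -49 kJ/mol.
Tetrahedral: e^3 t2^3, CFSE = 3(−0.6) + 3(+0.4) = -0.6Δₜ = -0.6 × (4/9) × 122 = -33 kJ/mol.
Subtracting, OSPE = -49 − (-33) = -16 kJ/mol.

-16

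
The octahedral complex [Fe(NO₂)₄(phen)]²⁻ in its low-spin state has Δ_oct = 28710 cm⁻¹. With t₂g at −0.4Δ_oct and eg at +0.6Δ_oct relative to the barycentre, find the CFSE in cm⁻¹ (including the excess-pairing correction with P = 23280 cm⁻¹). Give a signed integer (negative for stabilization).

-22344

Ligand charges: 4×(-1) from NO₂⁻ and 1×(+0) from phen sum to -4; with overall charge -2, Fe is +2.
Fe²⁺: group 8, so d-count = 8 − 2 = 6.
Configuration: t₂g⁶ eg⁰.
The orbital stabilization is -2.4Δ_oct = -2.4 × 28710 = -68904 cm⁻¹.
High-spin d⁶ would be t₂g⁴ eg² with 1 pair; low-spin has 3, so 2 excess pairs cost +2P = +46560 cm⁻¹.
Combining: -68904 + 46560 = -22344 cm⁻¹.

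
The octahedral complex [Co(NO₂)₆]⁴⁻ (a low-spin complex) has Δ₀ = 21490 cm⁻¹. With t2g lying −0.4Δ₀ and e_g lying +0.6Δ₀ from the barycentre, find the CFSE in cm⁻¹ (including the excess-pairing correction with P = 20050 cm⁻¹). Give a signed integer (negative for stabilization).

-18632

Each NO₂⁻ contributes -1; 6 × (-1) = -6. With overall charge -4, Co is in the +2 oxidation state.
Co sits in group 9; removing 2 electrons leaves Co²⁺ with 9 − 2 = 7 d electrons.
Electron filling gives t2g^6 e_g^1.
CFSE(orbital) = 6×(-0.4Δ₀) + 1×(0.6Δ₀) = -1.8Δ₀; with Δ₀ = 21490 cm⁻¹ that is -38682 cm⁻¹.
Relative to high-spin t2g^5 e_g^2 (2 paired), the low-spin configuration has 1 additional pair, contributing +1 × 20050 = +20050 cm⁻¹.
Combining: -38682 + 20050 = -18632 cm⁻¹.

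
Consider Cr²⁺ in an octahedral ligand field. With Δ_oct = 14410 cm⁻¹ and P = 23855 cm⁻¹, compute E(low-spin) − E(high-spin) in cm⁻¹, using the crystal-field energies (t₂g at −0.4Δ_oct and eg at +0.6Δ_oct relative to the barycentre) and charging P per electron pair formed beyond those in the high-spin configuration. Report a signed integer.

Cr sits in group 6; removing 2 electrons leaves Cr²⁺ with 6 − 2 = 4 d electrons.
High-spin d⁴ fills as t₂g³ eg¹ with CFSE 3(−0.4) + 1(+0.6) = -0.6Δ_oct = -8646 cm⁻¹.
Low-spin t₂g⁴ eg⁰ gives -1.6Δ_oct = -23056 cm⁻¹, but forming 1 extra pair costs 1P = 23855 cm⁻¹, so E(LS) = -23056 + 23855 = 799 cm⁻¹.
Thus E(LS) − E(HS) = 9445 cm⁻¹.

9445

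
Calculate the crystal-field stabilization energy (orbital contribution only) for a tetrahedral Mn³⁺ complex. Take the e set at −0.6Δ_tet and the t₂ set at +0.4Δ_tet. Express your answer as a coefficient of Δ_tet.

Mn sits in group 7; removing 3 electrons leaves Mn³⁺ with 7 − 3 = 4 d electrons.
Tetrahedral fields are weak (Δₜ ≈ 4/9 Δₒ), so electrons fill high-spin.
Configuration: e² t₂².
CFSE = 2(-0.6Δ_tet) + 2(0.4Δ_tet) = -1.2Δ_tet + 0.8Δ_tet = -0.4Δ_tet.

-0.4 Δ_tet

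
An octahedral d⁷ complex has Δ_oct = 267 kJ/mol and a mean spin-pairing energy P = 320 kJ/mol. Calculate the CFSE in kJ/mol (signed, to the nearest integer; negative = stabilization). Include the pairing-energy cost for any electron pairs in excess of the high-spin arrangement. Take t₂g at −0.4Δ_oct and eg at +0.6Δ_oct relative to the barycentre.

Here Δ_oct < P (267 < 320), so the high-spin state is favoured.
Configuration: t₂g⁵ eg².
Orbital CFSE = -0.8Δ_oct = -0.8 × 267 = -214 kJ/mol.
High-spin has no excess pairs, so no pairing correction applies.

-214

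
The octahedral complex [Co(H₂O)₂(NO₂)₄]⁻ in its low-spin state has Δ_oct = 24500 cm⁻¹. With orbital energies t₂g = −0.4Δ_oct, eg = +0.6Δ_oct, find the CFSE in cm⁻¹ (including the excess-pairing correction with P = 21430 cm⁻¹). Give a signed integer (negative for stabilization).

-15940

Ligand charges: 2×(+0) from H₂O and 4×(-1) from NO₂⁻ sum to -4; with overall charge -1, Co is +3.
Co³⁺: group 9, so d-count = 9 − 3 = 6.
The d⁶ electrons fill as t₂g⁶ eg⁰.
The orbital stabilization is -2.4Δ_oct = -2.4 × 24500 = -58800 cm⁻¹.
High-spin d⁶ would be t₂g⁴ eg² with 1 pair; low-spin has 3, so 2 excess pairs cost +2P = +42860 cm⁻¹.
Overall CFSE = -58800 + 42860 = -15940 cm⁻¹.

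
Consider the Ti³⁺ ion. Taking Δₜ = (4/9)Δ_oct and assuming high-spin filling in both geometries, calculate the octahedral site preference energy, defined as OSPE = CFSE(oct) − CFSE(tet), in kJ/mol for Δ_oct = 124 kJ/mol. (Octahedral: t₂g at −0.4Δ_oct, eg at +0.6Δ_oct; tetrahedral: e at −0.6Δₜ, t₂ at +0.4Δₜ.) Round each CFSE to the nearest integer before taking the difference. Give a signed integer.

Ti³⁺: group 4, so d-count = 4 − 3 = 1.
In an octahedral site d¹ (HS) is t₂g¹ eg⁰, giving CFSE(oct) = -0.4Δ_oct = -50 kJ/mol.
Tetrahedral e¹ t₂⁰ gives -0.6Δₜ = -0.6 × (4/9) × 124 = -33 kJ/mol.
OSPE = -50 − (-33) = -17 kJ/mol.

-17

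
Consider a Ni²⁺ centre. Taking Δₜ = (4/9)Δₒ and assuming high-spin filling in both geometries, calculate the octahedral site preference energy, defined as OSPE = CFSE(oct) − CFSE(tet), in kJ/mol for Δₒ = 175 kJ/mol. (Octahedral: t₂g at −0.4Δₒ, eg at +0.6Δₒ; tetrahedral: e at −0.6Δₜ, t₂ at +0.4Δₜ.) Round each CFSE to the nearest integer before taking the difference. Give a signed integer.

Ni²⁺: group 10, so d-count = 10 − 2 = 8.
Octahedral (high-spin): t2g^6 e_g^2, CFSE = 6(−0.4) + 2(+0.6) = -1.2Δₒ = -1.2 × 175 = -210 kJ/mol.
Tetrahedral: e^4 t2^4, CFSE = 4(−0.6) + 4(+0.4) = -0.8Δₜ = -0.8 × (4/9) × 175 = -62 kJ/mol.
Subtracting, OSPE = -210 − (-62) = -148 kJ/mol.

-148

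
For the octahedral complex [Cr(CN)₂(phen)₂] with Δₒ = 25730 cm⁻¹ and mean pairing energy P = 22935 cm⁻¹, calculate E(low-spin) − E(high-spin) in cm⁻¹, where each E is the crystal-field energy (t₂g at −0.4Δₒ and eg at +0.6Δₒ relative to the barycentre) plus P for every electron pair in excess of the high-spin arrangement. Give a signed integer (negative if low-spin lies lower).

Ligand charges: 2×(-1) from CN⁻ and 2×(+0) from phen sum to -2; with overall charge +0, Cr is +2.
Cr²⁺: group 6, so d-count = 6 − 2 = 4.
In the high-spin limit (t₂g³ eg¹) the orbital term is -0.6Δₒ = -15438 cm⁻¹, with no excess pairing.
For low-spin the configuration is t₂g⁴ eg⁰: orbital energy -1.6 × 25730 = -41168 cm⁻¹, and 1 additional pair relative to high-spin adds 22935 cm⁻¹, giving -18233 cm⁻¹.
Thus E(LS) − E(HS) = -2795 cm⁻¹.

-2795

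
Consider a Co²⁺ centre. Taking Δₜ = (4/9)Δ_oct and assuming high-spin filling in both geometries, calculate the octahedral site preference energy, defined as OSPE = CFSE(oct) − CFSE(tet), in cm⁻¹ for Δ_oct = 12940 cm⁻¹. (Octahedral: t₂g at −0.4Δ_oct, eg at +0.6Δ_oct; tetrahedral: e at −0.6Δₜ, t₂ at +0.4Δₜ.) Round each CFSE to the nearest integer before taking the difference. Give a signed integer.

Co sits in group 9; removing 2 electrons leaves Co²⁺ with 9 − 2 = 7 d electrons.
Octahedral (high-spin): t2g^5 e_g^2, CFSE = 5(−0.4) + 2(+0.6) = -0.8Δ_oct = -0.8 × 12940 = -10352 cm⁻¹.
Tetrahedral e^4 t2^3 gives -1.2Δₜ = -1.2 × (4/9) × 12940 = -6901 cm⁻¹.
OSPE = -10352 − (-6901) = -3451 cm⁻¹.

-3451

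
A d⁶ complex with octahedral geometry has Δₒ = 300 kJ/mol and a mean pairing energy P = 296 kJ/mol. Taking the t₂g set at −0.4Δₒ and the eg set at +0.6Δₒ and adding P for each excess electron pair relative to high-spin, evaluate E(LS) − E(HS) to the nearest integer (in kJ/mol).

In the high-spin limit (t₂g⁴ eg²) the orbital term is -0.4Δₒ = -120 kJ/mol, with no excess pairing.
Low-spin t₂g⁶ eg⁰ gives -2.4Δₒ = -720 kJ/mol, but forming 2 extra pairs costs 2P = 592 kJ/mol, so E(LS) = -720 + 592 = -128 kJ/mol.
E(LS) − E(HS) = -128 − (-120) = -8 kJ/mol.

-8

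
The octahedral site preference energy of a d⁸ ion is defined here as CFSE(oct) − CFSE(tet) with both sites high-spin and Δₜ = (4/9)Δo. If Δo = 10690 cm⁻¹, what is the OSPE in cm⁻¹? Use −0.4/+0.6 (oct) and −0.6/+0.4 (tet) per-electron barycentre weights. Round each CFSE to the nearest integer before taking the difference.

Octahedral high-spin t₂g⁶ eg²: CFSE = -1.2 × 10690 = -12828 cm⁻¹.
Tetrahedral: e⁴ t₂⁴, CFSE = 4(−0.6) + 4(+0.4) = -0.8Δₜ = -0.8 × (4/9) × 10690 = -3801 cm⁻¹.
OSPE = CFSE(oct) − CFSE(tet) = -12828 − (-3801) = -9027 cm⁻¹.

-9027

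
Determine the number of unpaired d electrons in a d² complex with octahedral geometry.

2

For octahedral d² the high- and low-spin configurations coincide.
Configuration: t₂g² eg⁰, giving 2 unpaired electrons.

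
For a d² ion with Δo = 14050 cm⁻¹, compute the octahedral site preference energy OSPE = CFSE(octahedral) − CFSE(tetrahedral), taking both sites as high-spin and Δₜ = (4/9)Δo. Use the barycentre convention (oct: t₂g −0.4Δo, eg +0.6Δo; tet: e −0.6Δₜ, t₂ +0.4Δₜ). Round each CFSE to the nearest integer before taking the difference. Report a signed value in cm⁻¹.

-3747

Octahedral high-spin t₂g² eg⁰: CFSE = -0.8 × 14050 = -11240 cm⁻¹.
Tetrahedral: e² t₂⁰, CFSE = 2(−0.6) + 0(+0.4) = -1.2Δₜ = -1.2 × (4/9) × 14050 = -7493 cm⁻¹.
OSPE = -11240 − (-7493) = -3747 cm⁻¹.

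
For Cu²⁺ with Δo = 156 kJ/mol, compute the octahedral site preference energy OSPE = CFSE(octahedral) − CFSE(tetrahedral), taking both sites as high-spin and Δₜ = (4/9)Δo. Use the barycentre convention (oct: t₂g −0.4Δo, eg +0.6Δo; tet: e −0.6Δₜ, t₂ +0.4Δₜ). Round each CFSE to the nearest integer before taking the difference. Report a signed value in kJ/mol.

Cu is in group 11, so Cu²⁺ is d⁹ (11 − 2 = 9).
Octahedral (high-spin): t₂g⁶ eg³, CFSE = 6(−0.4) + 3(+0.6) = -0.6Δo = -0.6 × 156 = -94 kJ/mol.
In a tetrahedral site the filling is e⁴ t₂⁵: CFSE(tet) = -0.4Δₜ = -0.4 × (4/9)(156) = -28 kJ/mol.
OSPE = CFSE(oct) − CFSE(tet) = -94 − (-28) = -66 kJ/mol.

-66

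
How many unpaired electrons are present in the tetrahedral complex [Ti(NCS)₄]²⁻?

Each NCS⁻ contributes -1; 4 × (-1) = -4. With overall charge -2, Ti is in the +2 oxidation state.
Ti is in group 4, so Ti²⁺ is d² (4 − 2 = 2).
With tetrahedral geometry the complex is necessarily high-spin.
Configuration: e^2 t2^0, giving 2 unpaired electrons.

2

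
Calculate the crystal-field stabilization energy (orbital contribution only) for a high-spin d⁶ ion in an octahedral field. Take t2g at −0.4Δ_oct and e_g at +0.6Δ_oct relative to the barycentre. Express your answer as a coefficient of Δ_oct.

Configuration: t2g^4 e_g^2.
CFSE = 4(-0.4Δ_oct) + 2(0.6Δ_oct) = -1.6Δ_oct + 1.2Δ_oct = -0.4Δ_oct.

-0.4 Δ_oct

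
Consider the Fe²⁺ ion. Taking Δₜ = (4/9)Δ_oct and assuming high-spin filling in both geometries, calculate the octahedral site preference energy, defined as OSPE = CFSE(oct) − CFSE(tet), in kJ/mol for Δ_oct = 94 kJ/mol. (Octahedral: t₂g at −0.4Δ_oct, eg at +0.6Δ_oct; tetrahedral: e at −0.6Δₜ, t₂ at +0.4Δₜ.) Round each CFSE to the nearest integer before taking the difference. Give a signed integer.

Fe is in group 8, so Fe²⁺ is d⁶ (8 − 2 = 6).
Octahedral (high-spin): t2g^4 e_g^2, CFSE = 4(−0.4) + 2(+0.6) = -0.4Δ_oct = -0.4 × 94 = -38 kJ/mol.
Tetrahedral: e^3 t2^3, CFSE = 3(−0.6) + 3(+0.4) = -0.6Δₜ = -0.6 × (4/9) × 94 = -25 kJ/mol.
Subtracting, OSPE = -38 − (-25) = -13 kJ/mol.

-13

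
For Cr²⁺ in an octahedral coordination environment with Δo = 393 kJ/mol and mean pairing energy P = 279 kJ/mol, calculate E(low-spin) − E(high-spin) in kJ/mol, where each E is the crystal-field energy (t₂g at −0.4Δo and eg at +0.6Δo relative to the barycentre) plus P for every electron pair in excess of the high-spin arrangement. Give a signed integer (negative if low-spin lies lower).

Cr sits in group 6; removing 2 electrons leaves Cr²⁺ with 6 − 2 = 4 d electrons.
In the high-spin limit (t₂g³ eg¹) the orbital term is -0.6Δo = -236 kJ/mol, with no excess pairing.
Low-spin t₂g⁴ eg⁰ gives -1.6Δo = -629 kJ/mol, but forming 1 extra pair costs 1P = 279 kJ/mol, so E(LS) = -629 + 279 = -350 kJ/mol.
Thus E(LS) − E(HS) = -114 kJ/mol.

-114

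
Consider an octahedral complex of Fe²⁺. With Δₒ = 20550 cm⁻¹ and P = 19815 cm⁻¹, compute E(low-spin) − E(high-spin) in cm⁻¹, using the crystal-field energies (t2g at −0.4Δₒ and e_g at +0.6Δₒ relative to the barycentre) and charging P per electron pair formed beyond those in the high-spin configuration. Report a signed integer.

Fe²⁺: group 8, so d-count = 8 − 2 = 6.
High-spin d⁶ fills as t2g^4 e_g^2 with CFSE 4(−0.4) + 2(+0.6) = -0.4Δₒ = -8220 cm⁻¹.
For low-spin the configuration is t2g^6 e_g^0: orbital energy -2.4 × 20550 = -49320 cm⁻¹, and 2 additional pairs relative to high-spin add 39630 cm⁻¹, giving -9690 cm⁻¹.
The difference is -9690 − (-8220) = -1470 cm⁻¹, so low-spin lies lower.

-1470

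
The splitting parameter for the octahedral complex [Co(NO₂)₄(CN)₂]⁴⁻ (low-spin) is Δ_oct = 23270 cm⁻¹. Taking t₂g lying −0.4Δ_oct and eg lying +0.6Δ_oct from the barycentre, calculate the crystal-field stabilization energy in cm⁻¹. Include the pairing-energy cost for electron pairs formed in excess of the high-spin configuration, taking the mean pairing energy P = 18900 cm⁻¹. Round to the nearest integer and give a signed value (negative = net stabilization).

Ligand charges: 4×(-1) from NO₂⁻ and 2×(-1) from CN⁻ sum to -6; with overall charge -4, Co is +2.
Co²⁺: group 9, so d-count = 9 − 2 = 7.
The d⁷ electrons fill as t₂g⁶ eg¹.
Orbital CFSE = 6(-0.4) + 1(0.6) = -1.8Δ_oct = -1.8 × 23270 = -41886 cm⁻¹.
Relative to high-spin t₂g⁵ eg² (2 paired), the low-spin configuration has 1 additional pair, contributing +1 × 18900 = +18900 cm⁻¹.
Overall CFSE = -41886 + 18900 = -22986 cm⁻¹.

-22986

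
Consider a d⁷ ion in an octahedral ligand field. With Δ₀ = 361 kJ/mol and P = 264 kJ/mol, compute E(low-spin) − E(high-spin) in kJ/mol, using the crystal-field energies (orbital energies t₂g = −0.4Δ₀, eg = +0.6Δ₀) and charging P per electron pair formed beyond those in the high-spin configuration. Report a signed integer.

High-spin: t₂g⁵ eg², CFSE = -0.8Δ₀ = -289 kJ/mol.
For low-spin the configuration is t₂g⁶ eg¹: orbital energy -1.8 × 361 = -650 kJ/mol, and 1 additional pair relative to high-spin adds 264 kJ/mol, giving -386 kJ/mol.
The difference is -386 − (-289) = -97 kJ/mol, so low-spin lies lower.

-97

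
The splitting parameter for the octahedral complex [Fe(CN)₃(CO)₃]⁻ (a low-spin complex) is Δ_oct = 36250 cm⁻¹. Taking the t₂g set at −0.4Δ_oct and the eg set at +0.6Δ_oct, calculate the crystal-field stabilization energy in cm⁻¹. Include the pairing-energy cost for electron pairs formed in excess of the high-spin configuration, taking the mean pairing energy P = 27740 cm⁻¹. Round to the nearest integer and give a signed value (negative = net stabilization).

-31520

Ligand charges: 3×(-1) from CN⁻ and 3×(+0) from CO sum to -3; with overall charge -1, Fe is +2.
Group 8 minus oxidation state +2 gives a d⁶ configuration for Fe²⁺.
The d⁶ electrons fill as t₂g⁶ eg⁰.
The orbital stabilization is -2.4Δ_oct = -2.4 × 36250 = -87000 cm⁻¹.
High-spin d⁶ would be t₂g⁴ eg² with 1 pair; low-spin has 3, so 2 excess pairs cost +2P = +55480 cm⁻¹.
Net CFSE = -87000 + 55480 = -31520 cm⁻¹.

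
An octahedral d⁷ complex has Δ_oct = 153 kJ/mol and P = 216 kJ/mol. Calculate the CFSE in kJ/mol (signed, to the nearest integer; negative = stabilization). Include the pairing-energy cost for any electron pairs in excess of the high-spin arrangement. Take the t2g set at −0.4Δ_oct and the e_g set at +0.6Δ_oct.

-122

With Δ_oct < P the complex is high-spin.
That gives t2g^5 e_g^2.
Orbital CFSE = -0.8Δ_oct = -0.8 × 153 = -122 kJ/mol.
High-spin has no excess pairs, so no pairing correction applies.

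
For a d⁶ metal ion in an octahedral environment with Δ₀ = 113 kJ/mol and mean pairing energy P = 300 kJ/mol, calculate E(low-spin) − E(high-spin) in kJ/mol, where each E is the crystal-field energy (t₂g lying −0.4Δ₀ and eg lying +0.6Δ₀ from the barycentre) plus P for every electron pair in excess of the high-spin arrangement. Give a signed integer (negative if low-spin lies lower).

374

High-spin: t₂g⁴ eg², CFSE = -0.4Δ₀ = -45 kJ/mol.
Low-spin: t₂g⁶ eg⁰, orbital CFSE = -2.4Δ₀ = -271 kJ/mol; plus 2 excess pairs × P = +600 kJ/mol; total 329 kJ/mol.
E(LS) − E(HS) = 329 − (-45) = 374 kJ/mol.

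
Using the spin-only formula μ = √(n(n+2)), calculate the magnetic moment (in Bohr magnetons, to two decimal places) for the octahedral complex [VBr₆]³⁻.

2.83 Bohr magnetons

Each Br⁻ contributes -1; 6 × (-1) = -6. With overall charge -3, V is in the +3 oxidation state.
Group 5 minus oxidation state +3 gives a d² configuration for V³⁺.
Configuration: t₂g² eg⁰ → 2 unpaired electrons.
μ(spin-only) = √[2(2+2)] = √8 ≈ 2.83 Bohr magnetons.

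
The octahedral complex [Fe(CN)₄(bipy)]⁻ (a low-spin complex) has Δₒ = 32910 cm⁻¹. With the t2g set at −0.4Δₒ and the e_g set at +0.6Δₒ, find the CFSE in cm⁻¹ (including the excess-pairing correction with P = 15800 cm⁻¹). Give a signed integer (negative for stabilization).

-34220

Ligand charges: 4×(-1) from CN⁻ and 1×(+0) from bipy sum to -4; with overall charge -1, Fe is +3.
Fe sits in group 8; removing 3 electrons leaves Fe³⁺ with 8 − 3 = 5 d electrons.
The d⁵ electrons fill as t2g^5 e_g^0.
Orbital CFSE = 5(-0.4) + 0(0.6) = -2.0Δₒ = -2.0 × 32910 = -65820 cm⁻¹.
Relative to high-spin t2g^3 e_g^2 (0 paired), the low-spin configuration has 2 additional pairs, contributing +2 × 15800 = +31600 cm⁻¹.
Combining: -65820 + 31600 = -34220 cm⁻¹.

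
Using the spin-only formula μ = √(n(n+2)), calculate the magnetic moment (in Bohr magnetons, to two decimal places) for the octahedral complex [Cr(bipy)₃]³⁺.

3.87 Bohr magnetons

bipy is neutral, so the +3 overall charge sits on Cr: oxidation state +3.
Group 6 minus oxidation state +3 gives a d³ configuration for Cr³⁺.
Configuration: t₂g³ eg⁰ → 3 unpaired electrons.
μ(spin-only) = √[3(3+2)] = √15 ≈ 3.87 Bohr magnetons.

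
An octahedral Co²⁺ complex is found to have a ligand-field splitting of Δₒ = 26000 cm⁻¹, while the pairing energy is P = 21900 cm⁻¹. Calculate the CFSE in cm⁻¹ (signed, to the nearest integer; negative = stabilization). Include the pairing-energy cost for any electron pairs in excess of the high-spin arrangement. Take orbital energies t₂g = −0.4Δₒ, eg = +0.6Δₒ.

Group 9 minus oxidation state +2 gives a d⁷ configuration for Co²⁺.
Since Δₒ = 26000 cm⁻¹ > P = 21900 cm⁻¹, the complex adopts the low-spin configuration.
Filling d⁷ accordingly: t₂g⁶ eg¹.
Orbital CFSE = -1.8Δₒ = -1.8 × 26000 = -46800 cm⁻¹.
Excess pairs vs high-spin: 3 − 2 = 1; pairing cost = +21900 cm⁻¹.
Net CFSE = -46800 + 21900 = -24900 cm⁻¹.

-24900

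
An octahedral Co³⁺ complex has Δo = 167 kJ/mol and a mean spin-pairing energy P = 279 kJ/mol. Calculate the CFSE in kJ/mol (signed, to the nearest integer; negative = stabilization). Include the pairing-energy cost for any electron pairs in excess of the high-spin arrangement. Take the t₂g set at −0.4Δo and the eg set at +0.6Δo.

-67

Co³⁺: group 9, so d-count = 9 − 3 = 6.
Here Δo < P (167 < 279), so the high-spin state is favoured.
Configuration: t₂g⁴ eg².
Orbital CFSE = -0.4Δo = -0.4 × 167 = -67 kJ/mol.
High-spin has no excess pairs, so no pairing correction applies.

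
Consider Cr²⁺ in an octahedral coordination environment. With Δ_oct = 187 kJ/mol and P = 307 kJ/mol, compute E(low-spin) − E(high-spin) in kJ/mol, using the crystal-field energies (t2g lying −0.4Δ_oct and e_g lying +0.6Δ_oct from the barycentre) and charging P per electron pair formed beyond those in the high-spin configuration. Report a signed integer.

120

Cr is in group 6, so Cr²⁺ is d⁴ (6 − 2 = 4).
High-spin: t2g^3 e_g^1, CFSE = -0.6Δ_oct = -112 kJ/mol.
Low-spin: t2g^4 e_g^0, orbital CFSE = -1.6Δ_oct = -299 kJ/mol; plus 1 excess pair × P = +307 kJ/mol; total 8 kJ/mol.
Thus E(LS) − E(HS) = 120 kJ/mol.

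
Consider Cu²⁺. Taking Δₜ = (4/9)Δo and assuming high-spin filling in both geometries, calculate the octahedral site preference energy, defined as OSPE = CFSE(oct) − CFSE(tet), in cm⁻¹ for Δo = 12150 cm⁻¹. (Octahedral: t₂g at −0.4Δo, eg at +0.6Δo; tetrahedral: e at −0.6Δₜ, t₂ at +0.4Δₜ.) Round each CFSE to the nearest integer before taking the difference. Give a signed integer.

-5130

Cu²⁺: group 11, so d-count = 11 − 2 = 9.
In an octahedral site d⁹ (HS) is t₂g⁶ eg³, giving CFSE(oct) = -0.6Δo = -7290 cm⁻¹.
Tetrahedral: e⁴ t₂⁵, CFSE = 4(−0.6) + 5(+0.4) = -0.4Δₜ = -0.4 × (4/9) × 12150 = -2160 cm⁻¹.
OSPE = -7290 − (-2160) = -5130 cm⁻¹.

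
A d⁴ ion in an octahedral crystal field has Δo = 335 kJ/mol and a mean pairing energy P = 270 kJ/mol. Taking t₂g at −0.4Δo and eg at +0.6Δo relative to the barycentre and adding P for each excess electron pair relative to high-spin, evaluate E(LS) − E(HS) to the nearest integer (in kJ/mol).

-65

High-spin: t₂g³ eg¹, CFSE = -0.6Δo = -201 kJ/mol.
Low-spin t₂g⁴ eg⁰ gives -1.6Δo = -536 kJ/mol, but forming 1 extra pair costs 1P = 270 kJ/mol, so E(LS) = -536 + 270 = -266 kJ/mol.
Thus E(LS) − E(HS) = -65 kJ/mol.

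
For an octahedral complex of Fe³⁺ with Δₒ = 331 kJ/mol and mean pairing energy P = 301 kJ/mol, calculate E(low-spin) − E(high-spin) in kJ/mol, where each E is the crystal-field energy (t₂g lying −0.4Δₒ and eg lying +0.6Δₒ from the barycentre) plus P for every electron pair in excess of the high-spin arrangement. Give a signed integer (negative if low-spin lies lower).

-60

Fe³⁺: group 8, so d-count = 8 − 3 = 5.
High-spin: t₂g³ eg², CFSE = 0.0Δₒ = 0 kJ/mol.
Low-spin: t₂g⁵ eg⁰, orbital CFSE = -2.0Δₒ = -662 kJ/mol; plus 2 excess pairs × P = +602 kJ/mol; total -60 kJ/mol.
E(LS) − E(HS) = -60 − (0) = -60 kJ/mol.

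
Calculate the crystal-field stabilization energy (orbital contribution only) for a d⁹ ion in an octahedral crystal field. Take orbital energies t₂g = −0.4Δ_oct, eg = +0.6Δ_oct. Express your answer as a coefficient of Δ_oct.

Configuration: t₂g⁶ eg³.
CFSE = 6(-0.4Δ_oct) + 3(0.6Δ_oct) = -2.4Δ_oct + 1.8Δ_oct = -0.6Δ_oct.

-0.6 Δ_oct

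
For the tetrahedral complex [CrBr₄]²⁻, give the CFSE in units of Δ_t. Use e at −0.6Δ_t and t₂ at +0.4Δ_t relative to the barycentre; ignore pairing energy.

-0.4 Δ_t

Each Br⁻ contributes -1; 4 × (-1) = -4. With overall charge -2, Cr is in the +2 oxidation state.
Cr sits in group 6; removing 2 electrons leaves Cr²⁺ with 6 − 2 = 4 d electrons.
Tetrahedral splitting is small, so the complex is high-spin.
Configuration: e² t₂².
CFSE = 2(-0.6Δ_t) + 2(0.4Δ_t) = -1.2Δ_t + 0.8Δ_t = -0.4Δ_t.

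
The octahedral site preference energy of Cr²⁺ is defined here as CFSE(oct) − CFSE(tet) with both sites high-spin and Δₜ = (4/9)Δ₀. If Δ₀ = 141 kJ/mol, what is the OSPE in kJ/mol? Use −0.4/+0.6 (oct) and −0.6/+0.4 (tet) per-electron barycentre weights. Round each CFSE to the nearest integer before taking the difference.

-60

Cr²⁺: group 6, so d-count = 6 − 2 = 4.
Octahedral high-spin t₂g³ eg¹: CFSE = -0.6 × 141 = -85 kJ/mol.
Tetrahedral e² t₂² gives -0.4Δₜ = -0.4 × (4/9) × 141 = -25 kJ/mol.
Subtracting, OSPE = -85 − (-25) = -60 kJ/mol.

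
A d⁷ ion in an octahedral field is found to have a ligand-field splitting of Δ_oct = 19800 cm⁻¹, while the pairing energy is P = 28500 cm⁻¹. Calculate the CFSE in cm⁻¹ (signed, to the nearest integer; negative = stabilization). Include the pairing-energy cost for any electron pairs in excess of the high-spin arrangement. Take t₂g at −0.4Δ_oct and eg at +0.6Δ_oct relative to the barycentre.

Δ_oct < P, so pairing is avoided: the ground state is high-spin.
That gives t₂g⁵ eg².
Orbital CFSE = -0.8Δ_oct = -0.8 × 19800 = -15840 cm⁻¹.
High-spin has no excess pairs, so no pairing correction applies.

-15840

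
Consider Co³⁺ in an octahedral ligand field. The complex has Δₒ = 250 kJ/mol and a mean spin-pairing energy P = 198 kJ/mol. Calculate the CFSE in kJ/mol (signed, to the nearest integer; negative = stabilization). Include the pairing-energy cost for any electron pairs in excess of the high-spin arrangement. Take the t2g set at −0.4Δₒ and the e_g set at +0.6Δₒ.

Group 9 minus oxidation state +3 gives a d⁶ configuration for Co³⁺.
With Δₒ > P the complex is low-spin.
Filling d⁶ accordingly: t2g^6 e_g^0.
Orbital CFSE = -2.4Δₒ = -2.4 × 250 = -600 kJ/mol.
Excess pairs vs high-spin: 3 − 1 = 2; pairing cost = +396 kJ/mol.
Net CFSE = -600 + 396 = -204 kJ/mol.

-204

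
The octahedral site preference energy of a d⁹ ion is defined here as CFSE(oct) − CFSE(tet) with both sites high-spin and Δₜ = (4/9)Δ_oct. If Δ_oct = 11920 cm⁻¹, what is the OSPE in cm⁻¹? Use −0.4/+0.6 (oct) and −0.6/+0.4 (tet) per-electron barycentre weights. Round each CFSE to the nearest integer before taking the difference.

In an octahedral site d⁹ (HS) is t2g^6 e_g^3, giving CFSE(oct) = -0.6Δ_oct = -7152 cm⁻¹.
In a tetrahedral site the filling is e^4 t2^5: CFSE(tet) = -0.4Δₜ = -0.4 × (4/9)(11920) = -2119 cm⁻¹.
OSPE = CFSE(oct) − CFSE(tet) = -7152 − (-2119) = -5033 cm⁻¹.

-5033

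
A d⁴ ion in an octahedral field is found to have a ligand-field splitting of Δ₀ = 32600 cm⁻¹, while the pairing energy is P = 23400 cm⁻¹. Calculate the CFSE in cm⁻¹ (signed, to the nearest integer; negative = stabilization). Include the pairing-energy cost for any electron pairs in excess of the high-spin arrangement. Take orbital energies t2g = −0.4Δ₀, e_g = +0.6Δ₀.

Since Δ₀ = 32600 cm⁻¹ > P = 23400 cm⁻¹, the complex adopts the low-spin configuration.
Filling d⁴ accordingly: t2g^4 e_g^0.
Orbital CFSE = -1.6Δ₀ = -1.6 × 32600 = -52160 cm⁻¹.
Excess pairs vs high-spin: 1 − 0 = 1; pairing cost = +23400 cm⁻¹.
Net CFSE = -52160 + 23400 = -28760 cm⁻¹.

-28760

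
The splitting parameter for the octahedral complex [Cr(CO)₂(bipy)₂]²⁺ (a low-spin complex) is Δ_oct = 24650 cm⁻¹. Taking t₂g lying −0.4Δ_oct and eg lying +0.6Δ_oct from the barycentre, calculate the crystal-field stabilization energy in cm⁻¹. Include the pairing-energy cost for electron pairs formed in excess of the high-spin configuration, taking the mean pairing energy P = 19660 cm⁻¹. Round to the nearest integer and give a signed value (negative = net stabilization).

-19780

Ligand charges: 2×(+0) from CO and 2×(+0) from bipy sum to +0; with overall charge +2, Cr is +2.
Cr sits in group 6; removing 2 electrons leaves Cr²⁺ with 6 − 2 = 4 d electrons.
Electron filling gives t₂g⁴ eg⁰.
CFSE(orbital) = 4×(-0.4Δ_oct) + 0×(0.6Δ_oct) = -1.6Δ_oct; with Δ_oct = 24650 cm⁻¹ that is -39440 cm⁻¹.
High-spin d⁴ would be t₂g³ eg¹ with 0 pairs; low-spin has 1, so 1 excess pair costs +1P = +19660 cm⁻¹.
Net CFSE = -39440 + 19660 = -19780 cm⁻¹.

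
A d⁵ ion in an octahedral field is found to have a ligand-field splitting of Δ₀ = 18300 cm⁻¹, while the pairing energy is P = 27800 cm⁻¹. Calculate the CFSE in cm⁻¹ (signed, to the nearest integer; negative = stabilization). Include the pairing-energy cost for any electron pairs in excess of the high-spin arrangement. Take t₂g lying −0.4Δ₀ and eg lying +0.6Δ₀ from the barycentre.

With Δ₀ < P the complex is high-spin.
That gives t₂g³ eg².
Orbital CFSE = 0.0Δ₀ = 0.0 × 18300 = 0 cm⁻¹.
High-spin has no excess pairs, so no pairing correction applies.

0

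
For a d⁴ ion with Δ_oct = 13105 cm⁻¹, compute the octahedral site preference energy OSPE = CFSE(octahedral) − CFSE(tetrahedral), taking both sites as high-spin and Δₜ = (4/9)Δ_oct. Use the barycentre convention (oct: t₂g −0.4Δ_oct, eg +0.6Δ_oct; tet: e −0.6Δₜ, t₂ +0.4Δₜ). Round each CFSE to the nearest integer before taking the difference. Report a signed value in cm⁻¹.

In an octahedral site d⁴ (HS) is t2g^3 e_g^1, giving CFSE(oct) = -0.6Δ_oct = -7863 cm⁻¹.
Tetrahedral e^2 t2^2 gives -0.4Δₜ = -0.4 × (4/9) × 13105 = -2330 cm⁻¹.
OSPE = CFSE(oct) − CFSE(tet) = -7863 − (-2330) = -5533 cm⁻¹.

-5533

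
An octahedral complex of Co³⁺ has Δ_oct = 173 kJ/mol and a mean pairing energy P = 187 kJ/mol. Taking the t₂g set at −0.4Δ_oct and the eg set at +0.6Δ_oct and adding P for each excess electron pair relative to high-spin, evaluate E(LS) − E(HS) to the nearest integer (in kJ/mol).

28

Group 9 minus oxidation state +3 gives a d⁶ configuration for Co³⁺.
High-spin d⁶ fills as t₂g⁴ eg² with CFSE 4(−0.4) + 2(+0.6) = -0.4Δ_oct = -69 kJ/mol.
For low-spin the configuration is t₂g⁶ eg⁰: orbital energy -2.4 × 173 = -415 kJ/mol, and 2 additional pairs relative to high-spin add 374 kJ/mol, giving -41 kJ/mol.
E(LS) − E(HS) = -41 − (-69) = 28 kJ/mol.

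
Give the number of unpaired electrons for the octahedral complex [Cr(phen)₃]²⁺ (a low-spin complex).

2

phen is neutral, so the +2 overall charge sits on Cr: oxidation state +2.
Cr sits in group 6; removing 2 electrons leaves Cr²⁺ with 6 − 2 = 4 d electrons.
Configuration: t2g^4 e_g^0, giving 2 unpaired electrons.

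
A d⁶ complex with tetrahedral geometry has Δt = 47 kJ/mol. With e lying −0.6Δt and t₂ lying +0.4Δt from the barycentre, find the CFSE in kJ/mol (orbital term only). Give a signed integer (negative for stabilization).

-28

Tetrahedral splitting is small, so the complex is high-spin.
The d⁶ electrons fill as e³ t₂³.
The orbital stabilization is -0.6Δt = -0.6 × 47 = -28 kJ/mol.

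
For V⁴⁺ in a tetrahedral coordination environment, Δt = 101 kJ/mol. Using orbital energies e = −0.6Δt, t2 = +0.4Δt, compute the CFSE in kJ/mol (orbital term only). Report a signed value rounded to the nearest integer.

V⁴⁺: group 5, so d-count = 5 − 4 = 1.
Tetrahedral fields are weak (Δₜ ≈ 4/9 Δₒ), so electrons fill high-spin.
Electron filling gives e^1 t2^0.
CFSE(orbital) = 1×(-0.6Δt) + 0×(0.4Δt) = -0.6Δt; with Δt = 101 kJ/mol that is -61 kJ/mol.

-61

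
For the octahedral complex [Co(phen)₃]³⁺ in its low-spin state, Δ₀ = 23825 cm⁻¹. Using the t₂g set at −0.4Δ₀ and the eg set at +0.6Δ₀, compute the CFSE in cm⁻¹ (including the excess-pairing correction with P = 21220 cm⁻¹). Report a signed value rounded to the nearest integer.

-14740

phen is neutral, so the +3 overall charge sits on Co: oxidation state +3.
Co is in group 9, so Co³⁺ is d⁶ (9 − 3 = 6).
The d⁶ electrons fill as t₂g⁶ eg⁰.
CFSE(orbital) = 6×(-0.4Δ₀) + 0×(0.6Δ₀) = -2.4Δ₀; with Δ₀ = 23825 cm⁻¹ that is -57180 cm⁻¹.
Relative to high-spin t₂g⁴ eg² (1 paired), the low-spin configuration has 2 additional pairs, contributing +2 × 21220 = +42440 cm⁻¹.
Net CFSE = -57180 + 42440 = -14740 cm⁻¹.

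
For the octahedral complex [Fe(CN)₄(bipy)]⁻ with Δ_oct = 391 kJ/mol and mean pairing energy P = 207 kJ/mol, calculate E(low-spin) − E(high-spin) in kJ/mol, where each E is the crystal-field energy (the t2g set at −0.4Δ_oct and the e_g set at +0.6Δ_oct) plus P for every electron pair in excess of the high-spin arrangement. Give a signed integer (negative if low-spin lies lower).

-368

Ligand charges: 4×(-1) from CN⁻ and 1×(+0) from bipy sum to -4; with overall charge -1, Fe is +3.
Fe sits in group 8; removing 3 electrons leaves Fe³⁺ with 8 − 3 = 5 d electrons.
High-spin d⁵ fills as t2g^3 e_g^2 with CFSE 3(−0.4) + 2(+0.6) = 0.0Δ_oct = 0 kJ/mol.
Low-spin t2g^5 e_g^0 gives -2.0Δ_oct = -782 kJ/mol, but forming 2 extra pairs costs 2P = 414 kJ/mol, so E(LS) = -782 + 414 = -368 kJ/mol.
The difference is -368 − (0) = -368 kJ/mol, so low-spin lies lower.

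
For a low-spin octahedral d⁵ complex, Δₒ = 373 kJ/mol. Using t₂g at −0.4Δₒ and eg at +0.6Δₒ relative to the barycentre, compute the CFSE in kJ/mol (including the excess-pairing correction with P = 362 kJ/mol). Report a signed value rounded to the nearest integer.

-22

The d⁵ electrons fill as t₂g⁵ eg⁰.
Orbital CFSE = 5(-0.4) + 0(0.6) = -2.0Δₒ = -2.0 × 373 = -746 kJ/mol.
Pairing penalty: 2 pairs vs 0 in the high-spin reference → 2 extra × P = 724 kJ/mol.
Combining: -746 + 724 = -22 kJ/mol.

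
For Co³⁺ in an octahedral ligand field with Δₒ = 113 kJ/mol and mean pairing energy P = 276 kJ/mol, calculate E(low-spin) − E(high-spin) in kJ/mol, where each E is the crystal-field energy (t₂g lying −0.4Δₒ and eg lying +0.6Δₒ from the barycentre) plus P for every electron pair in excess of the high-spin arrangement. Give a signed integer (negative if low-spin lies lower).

326

Group 9 minus oxidation state +3 gives a d⁶ configuration for Co³⁺.
In the high-spin limit (t₂g⁴ eg²) the orbital term is -0.4Δₒ = -45 kJ/mol, with no excess pairing.
Low-spin: t₂g⁶ eg⁰, orbital CFSE = -2.4Δₒ = -271 kJ/mol; plus 2 excess pairs × P = +552 kJ/mol; total 281 kJ/mol.
The difference is 281 − (-45) = 326 kJ/mol, so high-spin lies lower.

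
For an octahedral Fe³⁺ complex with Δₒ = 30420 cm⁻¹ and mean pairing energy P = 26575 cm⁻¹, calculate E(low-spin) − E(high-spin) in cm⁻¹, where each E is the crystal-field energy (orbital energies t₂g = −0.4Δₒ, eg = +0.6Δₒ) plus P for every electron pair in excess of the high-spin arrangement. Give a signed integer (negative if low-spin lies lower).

-7690

Fe sits in group 8; removing 3 electrons leaves Fe³⁺ with 8 − 3 = 5 d electrons.
High-spin d⁵ fills as t₂g³ eg² with CFSE 3(−0.4) + 2(+0.6) = 0.0Δₒ = 0 cm⁻¹.
For low-spin the configuration is t₂g⁵ eg⁰: orbital energy -2.0 × 30420 = -60840 cm⁻¹, and 2 additional pairs relative to high-spin add 53150 cm⁻¹, giving -7690 cm⁻¹.
E(LS) − E(HS) = -7690 − (0) = -7690 cm⁻¹.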